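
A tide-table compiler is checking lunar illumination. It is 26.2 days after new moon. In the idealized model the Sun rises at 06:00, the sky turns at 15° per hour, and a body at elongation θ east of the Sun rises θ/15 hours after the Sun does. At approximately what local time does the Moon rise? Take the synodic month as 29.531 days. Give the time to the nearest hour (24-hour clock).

03:00

Elongation θ = 360° × 26.2/29.531 ≈ 319.4°.
The Moon trails the Sun by θ/15 = 319.4/15 ≈ 21.29 hours.
06:00 + 21.29 h ≈ 03:18 → 03:00 to the nearest hour.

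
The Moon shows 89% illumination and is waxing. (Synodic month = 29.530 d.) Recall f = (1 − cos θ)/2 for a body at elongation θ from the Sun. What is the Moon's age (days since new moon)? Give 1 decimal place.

cos θ = 1 − 2f = -0.780, giving a principal value of 141.3°.
The Moon is waxing (0°–180°), so θ = 141.3° directly.
That fraction of the synodic month is 141.3/360 × 29.530 d ≈ 11.59 d.

11.6 days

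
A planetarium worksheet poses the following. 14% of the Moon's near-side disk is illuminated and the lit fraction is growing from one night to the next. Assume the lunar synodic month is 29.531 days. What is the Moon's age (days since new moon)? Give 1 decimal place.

3.6 days

From f = (1 − cos θ)/2: cos θ = 1 − 2×0.14 = 0.720; arccos → 43.9°.
Waxing ⇒ before full, so θ = 43.9°.
That fraction of the synodic month is 43.9/360 × 29.531 d ≈ 3.60 d.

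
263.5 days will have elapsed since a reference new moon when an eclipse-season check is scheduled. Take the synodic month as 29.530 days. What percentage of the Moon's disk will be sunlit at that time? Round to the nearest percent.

Reduce mod P: 263.5 − 8×29.530 = 27.26 d into the current lunation.
The Moon has covered 27.26/29.530 of its cycle, so θ ≈ 360° × 27.26/29.530 = 332.3°.
cos 332.3° = 0.886, so f = (1 − 0.886)/2 = 0.057, so 6%.

6%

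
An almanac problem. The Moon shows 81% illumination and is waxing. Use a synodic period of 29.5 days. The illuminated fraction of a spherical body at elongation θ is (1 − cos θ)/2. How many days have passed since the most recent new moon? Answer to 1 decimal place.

From f = (1 − cos θ)/2: cos θ = 1 − 2×0.81 = -0.620; arccos → 128.3°.
The Moon is waxing (0°–180°), so θ = 128.3° directly.
Age = 29.5 × 128.3°/360° ≈ 10.51 days.

10.5 days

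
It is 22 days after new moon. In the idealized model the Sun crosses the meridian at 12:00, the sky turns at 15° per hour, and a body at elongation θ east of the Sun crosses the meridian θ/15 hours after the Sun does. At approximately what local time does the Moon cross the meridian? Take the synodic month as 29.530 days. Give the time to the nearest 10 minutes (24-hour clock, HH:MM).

05:50

The Moon has covered 22/29.530 of its cycle, so θ ≈ 360° × 22/29.530 = 268.2°.
The Moon trails the Sun by θ/15 = 268.2/15 ≈ 17.88 hours.
12:00 + 17.880 h ≈ 05:53 → 05:50 to the nearest ten minutes.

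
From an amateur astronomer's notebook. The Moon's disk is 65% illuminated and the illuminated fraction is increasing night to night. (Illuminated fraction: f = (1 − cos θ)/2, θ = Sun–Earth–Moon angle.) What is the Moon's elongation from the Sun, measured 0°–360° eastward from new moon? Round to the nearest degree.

cos θ = 1 − 2f = -0.300, giving a principal value of 107.5°.
Before full moon the principal value applies: θ = 107.5°.

107°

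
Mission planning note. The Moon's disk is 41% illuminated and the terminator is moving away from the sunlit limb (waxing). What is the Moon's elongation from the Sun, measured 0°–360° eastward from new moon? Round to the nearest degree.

80°

cos θ = 1 − 2f = 0.180, giving a principal value of 79.6°.
Waxing ⇒ before full, so θ = 79.6°.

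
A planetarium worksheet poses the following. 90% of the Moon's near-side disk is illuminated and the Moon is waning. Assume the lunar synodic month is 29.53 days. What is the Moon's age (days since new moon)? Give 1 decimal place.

cos θ = 1 − 2f = -0.800, giving a principal value of 143.1°.
Waning ⇒ past full, so θ = 360° − 143.1° = 216.9°.
At 360°/29.53 d per day, 216.9° corresponds to 17.79 days.

17.8 days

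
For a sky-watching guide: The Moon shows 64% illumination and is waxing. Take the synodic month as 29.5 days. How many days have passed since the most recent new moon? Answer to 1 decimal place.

From f = (1 − cos θ)/2: cos θ = 1 − 2×0.64 = -0.280; arccos → 106.3°.
Before full moon the principal value applies: θ = 106.3°.
At 360°/29.5 d per day, 106.3° corresponds to 8.71 days.

8.7 days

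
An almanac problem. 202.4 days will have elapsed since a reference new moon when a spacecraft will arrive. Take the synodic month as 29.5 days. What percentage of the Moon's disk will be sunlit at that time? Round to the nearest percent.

18%

202.4 d spans 6 complete synodic months (6 × 29.5 = 177.00 d) plus 25.40 d.
The Moon has covered 25.40/29.5 of its cycle, so θ ≈ 360° × 25.40/29.5 = 310.0°.
cos 310.0° = 0.642, so f = (1 − 0.642)/2 = 0.179, so 18%.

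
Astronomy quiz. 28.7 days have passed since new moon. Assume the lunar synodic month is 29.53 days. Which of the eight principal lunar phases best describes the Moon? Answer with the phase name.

θ ≈ 360° × 28.7/29.53 = 350°, which falls in the new moon sector.

new moon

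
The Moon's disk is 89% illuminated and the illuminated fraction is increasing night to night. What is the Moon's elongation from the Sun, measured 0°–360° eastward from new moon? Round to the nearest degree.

141°

cos θ = 1 − 2f = -0.780, giving a principal value of 141.3°.
Waxing ⇒ before full, so θ = 141.3°.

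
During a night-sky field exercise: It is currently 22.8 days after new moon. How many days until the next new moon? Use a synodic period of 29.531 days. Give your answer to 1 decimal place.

6.7 days

The next new moon completes the synodic month: 29.531 − 22.8 = 6.731 days.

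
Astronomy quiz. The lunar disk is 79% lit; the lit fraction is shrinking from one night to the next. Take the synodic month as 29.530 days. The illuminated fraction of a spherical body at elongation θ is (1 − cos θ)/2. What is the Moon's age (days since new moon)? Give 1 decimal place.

19.2 days

From f = (1 − cos θ)/2: cos θ = 1 − 2×0.79 = -0.580; arccos → 125.5°.
Waning ⇒ past full, so θ = 360° − 125.5° = 234.5°.
At 360°/29.530 d per day, 234.5° corresponds to 19.24 days.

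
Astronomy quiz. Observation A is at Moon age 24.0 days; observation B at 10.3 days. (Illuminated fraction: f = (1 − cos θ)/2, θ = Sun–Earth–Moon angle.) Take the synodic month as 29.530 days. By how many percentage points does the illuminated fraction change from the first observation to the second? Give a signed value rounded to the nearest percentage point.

+48 pp

θ₁ = 360° × 24.0/29.530 = 292.6°, f₁ = (1 − cos θ₁)/2 = 0.308.
θ₂ = 360° × 10.3/29.530 = 125.6°, f₂ = (1 − cos θ₂)/2 = 0.791.
Change = f₂ − f₁ = +0.483 → +48 percentage points.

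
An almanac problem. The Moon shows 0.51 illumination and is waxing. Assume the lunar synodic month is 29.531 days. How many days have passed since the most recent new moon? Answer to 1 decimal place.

Invert f = (1 − cos θ)/2 to get cos θ = 1 − 2(0.51) = -0.020, hence θ₀ = arccos -0.020 = 91.1°.
The Moon is waxing (0°–180°), so θ = 91.1° directly.
Age = 29.531 × 91.1°/360° ≈ 7.48 days.

7.5 days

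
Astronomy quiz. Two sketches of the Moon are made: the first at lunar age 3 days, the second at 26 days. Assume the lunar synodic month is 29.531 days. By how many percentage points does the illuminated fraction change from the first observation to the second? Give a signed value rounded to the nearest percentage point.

θ₁ = 360° × 3/29.531 = 36.6°, f₁ = (1 − cos θ₁)/2 = 0.098.
θ₂ = 360° × 26/29.531 = 317.0°, f₂ = (1 − cos θ₂)/2 = 0.135.
Change = f₂ − f₁ = +0.036 → +4 percentage points.

+4 pp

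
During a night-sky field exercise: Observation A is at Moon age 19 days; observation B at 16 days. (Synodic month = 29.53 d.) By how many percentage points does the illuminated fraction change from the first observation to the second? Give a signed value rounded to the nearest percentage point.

+17 percentage points

θ₁ = 360° × 19/29.53 = 231.6°, f₁ = (1 − cos θ₁)/2 = 0.810.
θ₂ = 360° × 16/29.53 = 195.1°, f₂ = (1 − cos θ₂)/2 = 0.983.
Change = f₂ − f₁ = +0.172 → +17 percentage points.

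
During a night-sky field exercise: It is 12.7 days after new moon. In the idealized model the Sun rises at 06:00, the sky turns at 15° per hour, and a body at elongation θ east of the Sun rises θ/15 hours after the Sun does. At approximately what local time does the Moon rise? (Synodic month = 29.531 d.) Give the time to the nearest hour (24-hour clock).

The Moon has covered 12.7/29.531 of its cycle, so θ ≈ 360° × 12.7/29.531 = 154.8°.
The Moon trails the Sun by θ/15 = 154.8/15 ≈ 10.32 hours.
06:00 + 10.32 h ≈ 16:19 → 16:00 to the nearest hour.

16:00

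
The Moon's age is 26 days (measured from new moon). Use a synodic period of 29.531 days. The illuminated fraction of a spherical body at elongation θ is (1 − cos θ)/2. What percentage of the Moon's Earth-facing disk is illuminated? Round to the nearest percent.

13%

Elongation θ = 360° × 26/29.531 ≈ 317.0°.
cos 317.0° = 0.731, so f = (1 − 0.731)/2 = 0.135, so 13%.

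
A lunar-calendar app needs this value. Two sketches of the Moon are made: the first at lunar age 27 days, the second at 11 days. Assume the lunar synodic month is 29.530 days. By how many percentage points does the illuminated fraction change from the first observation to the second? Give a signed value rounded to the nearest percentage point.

θ₁ = 360° × 27/29.530 = 329.2°, f₁ = (1 − cos θ₁)/2 = 0.071.
θ₂ = 360° × 11/29.530 = 134.1°, f₂ = (1 − cos θ₂)/2 = 0.848.
Change = f₂ − f₁ = +0.777 → +78 percentage points.

+78 percentage points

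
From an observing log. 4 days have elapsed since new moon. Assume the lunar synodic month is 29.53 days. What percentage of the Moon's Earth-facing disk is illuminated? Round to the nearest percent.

17%

Elongation θ = 360° × 4/29.53 ≈ 48.8°.
cos 48.8° = 0.659, so f = (1 − 0.659)/2 = 0.170, so 17%.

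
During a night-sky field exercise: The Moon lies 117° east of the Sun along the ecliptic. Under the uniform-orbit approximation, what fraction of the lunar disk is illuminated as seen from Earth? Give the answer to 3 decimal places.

0.727

f = (1 − cos 117°)/2 = (1 − (-0.454))/2 ≈ 0.727.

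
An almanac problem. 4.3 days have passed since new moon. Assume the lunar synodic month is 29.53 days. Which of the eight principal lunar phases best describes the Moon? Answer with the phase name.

waxing crescent

θ ≈ 360° × 4.3/29.53 = 52°, which falls in the waxing crescent sector.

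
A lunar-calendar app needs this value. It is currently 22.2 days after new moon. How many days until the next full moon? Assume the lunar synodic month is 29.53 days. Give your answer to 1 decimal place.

22.1 days

Full moon is 0.5 of the way through the cycle: age 0.5 × 29.53 = 14.765 d.
Already past this cycle's full moon; the next is at 14.765 + 29.53 = 44.295 d, so 44.295 − 22.2 = 22.095 days.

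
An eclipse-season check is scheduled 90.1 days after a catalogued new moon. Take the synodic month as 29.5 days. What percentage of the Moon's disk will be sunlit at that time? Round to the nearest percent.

Reduce mod P: 90.1 − 3×29.5 = 1.60 d into the current lunation.
Phase angle: θ = 360°·(1.60 d)/(29.5 d) = 19.5°.
cos 19.5° = 0.942, so f = (1 − 0.942)/2 = 0.029, so 3%.

3%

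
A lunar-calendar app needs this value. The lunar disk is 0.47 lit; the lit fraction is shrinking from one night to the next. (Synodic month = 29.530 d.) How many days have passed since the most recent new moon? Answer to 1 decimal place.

22.4 days

Invert f = (1 − cos θ)/2 to get cos θ = 1 − 2(0.47) = 0.060, hence θ₀ = arccos 0.060 = 86.6°.
Waning ⇒ past full, so θ = 360° − 86.6° = 273.4°.
At 360°/29.530 d per day, 273.4° corresponds to 22.43 days.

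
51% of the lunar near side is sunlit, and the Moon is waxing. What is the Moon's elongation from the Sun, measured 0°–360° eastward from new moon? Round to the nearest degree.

91°

Invert f = (1 − cos θ)/2 to get cos θ = 1 − 2(0.51) = -0.020, hence θ₀ = arccos -0.020 = 91.1°.
Waxing ⇒ before full, so θ = 91.1°.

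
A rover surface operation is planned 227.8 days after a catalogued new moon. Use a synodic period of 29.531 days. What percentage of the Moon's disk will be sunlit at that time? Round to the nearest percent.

227.8/29.531 = 7.714 lunations, so 7 complete cycles and 21.08 d into the next.
The Moon has covered 21.08/29.531 of its cycle, so θ ≈ 360° × 21.08/29.531 = 257.0°.
With cos θ = (-0.225), the lit fraction is (1 − (-0.225))/2 ≈ 0.612, so 61%.

61%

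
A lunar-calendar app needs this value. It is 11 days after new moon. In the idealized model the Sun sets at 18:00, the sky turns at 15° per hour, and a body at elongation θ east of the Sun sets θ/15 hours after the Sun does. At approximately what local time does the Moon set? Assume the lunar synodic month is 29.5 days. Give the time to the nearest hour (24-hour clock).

Elongation θ = 360° × 11/29.5 ≈ 134.2°.
The Moon trails the Sun by θ/15 = 134.2/15 ≈ 8.95 hours.
18:00 + 8.95 h ≈ 02:57 → 03:00 to the nearest hour.

03:00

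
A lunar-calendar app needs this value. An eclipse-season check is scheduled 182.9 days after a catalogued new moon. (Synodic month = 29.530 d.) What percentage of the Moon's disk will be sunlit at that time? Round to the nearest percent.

Reduce mod P: 182.9 − 6×29.530 = 5.72 d into the current lunation.
Elongation θ = 360° × 5.72/29.530 ≈ 69.7°.
cos 69.7° = 0.346, so f = (1 − 0.346)/2 = 0.327, so 33%.

33%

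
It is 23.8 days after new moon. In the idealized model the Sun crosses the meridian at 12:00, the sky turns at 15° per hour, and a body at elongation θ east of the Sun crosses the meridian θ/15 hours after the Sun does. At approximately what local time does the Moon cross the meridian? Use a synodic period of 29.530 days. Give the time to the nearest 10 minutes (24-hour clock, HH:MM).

Elongation θ = 360° × 23.8/29.530 ≈ 290.1°.
Delay after the Sun = 290.1° / (15°/h) ≈ 19.34 h.
12:00 + 19.343 h ≈ 07:21 → 07:20 to the nearest ten minutes.

07:20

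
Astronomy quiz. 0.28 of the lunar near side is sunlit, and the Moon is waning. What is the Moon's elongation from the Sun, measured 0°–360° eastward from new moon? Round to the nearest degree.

296°

cos θ = 1 − 2f = 0.440, giving a principal value of 63.9°.
Waning ⇒ past full, so θ = 360° − 63.9° = 296.1°.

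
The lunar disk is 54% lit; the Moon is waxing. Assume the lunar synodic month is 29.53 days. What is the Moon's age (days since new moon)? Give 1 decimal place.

cos θ = 1 − 2f = -0.080, giving a principal value of 94.6°.
Waxing ⇒ before full, so θ = 94.6°.
At 360°/29.53 d per day, 94.6° corresponds to 7.76 days.

7.8 days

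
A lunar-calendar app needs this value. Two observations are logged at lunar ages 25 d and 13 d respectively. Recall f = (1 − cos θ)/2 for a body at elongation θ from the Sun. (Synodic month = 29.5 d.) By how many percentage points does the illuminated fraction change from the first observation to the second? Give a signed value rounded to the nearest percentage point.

First observation: θ = 360°·25/29.5 = 305.1°, so f = 0.213.
Second observation: θ = 158.6°, f = 0.966.
Δf = 0.966 − 0.213 = +0.753, i.e. +75 pp.

+75 pp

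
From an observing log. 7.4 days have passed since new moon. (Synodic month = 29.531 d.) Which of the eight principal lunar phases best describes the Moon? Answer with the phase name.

first quarter

At 7.4/29.531 of the cycle, θ ≈ 90° — the first quarter range.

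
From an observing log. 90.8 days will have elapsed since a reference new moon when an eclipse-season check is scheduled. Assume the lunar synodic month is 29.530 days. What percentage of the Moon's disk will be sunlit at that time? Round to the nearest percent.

5%

90.8/29.530 = 3.075 lunations, so 3 complete cycles and 2.21 d into the next.
Phase angle: θ = 360°·(2.21 d)/(29.530 d) = 26.9°.
With cos θ = 0.891, the lit fraction is (1 − 0.891)/2 ≈ 0.054, so 5%.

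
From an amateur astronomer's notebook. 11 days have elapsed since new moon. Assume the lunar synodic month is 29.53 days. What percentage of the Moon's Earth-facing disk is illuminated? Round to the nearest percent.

The Moon has covered 11/29.53 of its cycle, so θ ≈ 360° × 11/29.53 = 134.1°.
cos 134.1° = (-0.696), so f = (1 − (-0.696))/2 = 0.848, so 85%.

85%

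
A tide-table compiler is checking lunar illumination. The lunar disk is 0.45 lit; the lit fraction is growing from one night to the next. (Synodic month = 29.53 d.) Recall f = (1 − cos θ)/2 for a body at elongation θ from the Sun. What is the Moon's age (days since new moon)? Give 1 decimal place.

cos θ = 1 − 2f = 0.100, giving a principal value of 84.3°.
Waxing ⇒ before full, so θ = 84.3°.
That fraction of the synodic month is 84.3/360 × 29.53 d ≈ 6.91 d.

6.9 days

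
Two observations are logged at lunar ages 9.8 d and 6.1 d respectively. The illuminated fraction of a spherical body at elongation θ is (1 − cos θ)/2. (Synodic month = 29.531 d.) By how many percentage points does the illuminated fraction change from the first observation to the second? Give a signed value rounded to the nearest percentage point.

-38 percentage points

First observation: θ = 360°·9.8/29.531 = 119.5°, so f = 0.746.
Second observation: θ = 74.4°, f = 0.365.
Δf = 0.365 − 0.746 = -0.381, i.e. -38 pp.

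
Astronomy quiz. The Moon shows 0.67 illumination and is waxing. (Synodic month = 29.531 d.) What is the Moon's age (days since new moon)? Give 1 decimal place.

9.0 days

From f = (1 − cos θ)/2: cos θ = 1 − 2×0.67 = -0.340; arccos → 109.9°.
The Moon is waxing (0°–180°), so θ = 109.9° directly.
At 360°/29.531 d per day, 109.9° corresponds to 9.01 days.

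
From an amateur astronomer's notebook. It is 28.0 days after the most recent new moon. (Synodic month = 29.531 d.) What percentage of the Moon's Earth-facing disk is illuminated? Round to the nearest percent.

The Moon has covered 28.0/29.531 of its cycle, so θ ≈ 360° × 28.0/29.531 = 341.3°.
cos 341.3° = 0.947, so f = (1 − 0.947)/2 = 0.026, so 3%.

3%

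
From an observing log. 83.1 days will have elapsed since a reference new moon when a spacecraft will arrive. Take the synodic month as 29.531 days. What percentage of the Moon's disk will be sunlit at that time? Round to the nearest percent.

30%

83.1 d spans 2 complete synodic months (2 × 29.531 = 59.06 d) plus 24.04 d.
The Moon has covered 24.04/29.531 of its cycle, so θ ≈ 360° × 24.04/29.531 = 293.0°.
With cos θ = 0.391, the lit fraction is (1 − 0.391)/2 ≈ 0.304, so 30%.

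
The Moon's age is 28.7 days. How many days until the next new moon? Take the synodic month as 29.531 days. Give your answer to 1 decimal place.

One full lunation from the last new moon is 29.531 d; remaining = 29.531 − 28.7 = 0.831 d.

0.8 days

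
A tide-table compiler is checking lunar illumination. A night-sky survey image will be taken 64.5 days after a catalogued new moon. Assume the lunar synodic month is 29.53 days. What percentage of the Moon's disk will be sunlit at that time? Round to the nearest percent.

30%

64.5/29.53 = 2.184 lunations, so 2 complete cycles and 5.44 d into the next.
The Moon has covered 5.44/29.53 of its cycle, so θ ≈ 360° × 5.44/29.53 = 66.3°.
With cos θ = 0.402, the lit fraction is (1 − 0.402)/2 ≈ 0.299, so 30%.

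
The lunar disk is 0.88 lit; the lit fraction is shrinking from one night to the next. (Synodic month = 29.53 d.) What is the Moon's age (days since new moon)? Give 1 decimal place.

18.1 days

From f = (1 − cos θ)/2: cos θ = 1 − 2×0.88 = -0.760; arccos → 139.5°.
Since the Moon is past full (waning), take the reflex angle: θ = 360° − 139.5° = 220.5°.
That fraction of the synodic month is 220.5/360 × 29.53 d ≈ 18.09 d.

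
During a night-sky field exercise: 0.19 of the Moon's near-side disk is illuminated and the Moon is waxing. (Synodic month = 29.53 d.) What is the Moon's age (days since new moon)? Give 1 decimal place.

4.2 days

From f = (1 − cos θ)/2: cos θ = 1 − 2×0.19 = 0.620; arccos → 51.7°.
Before full moon the principal value applies: θ = 51.7°.
Age = 29.53 × 51.7°/360° ≈ 4.24 days.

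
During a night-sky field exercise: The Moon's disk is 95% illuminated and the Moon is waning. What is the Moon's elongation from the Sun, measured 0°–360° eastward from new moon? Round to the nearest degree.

206°

cos θ = 1 − 2f = -0.900, giving a principal value of 154.2°.
Waning ⇒ past full, so θ = 360° − 154.2° = 205.8°.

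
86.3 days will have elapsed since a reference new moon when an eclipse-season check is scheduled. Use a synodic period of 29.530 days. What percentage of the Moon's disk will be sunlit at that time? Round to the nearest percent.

86.3 d spans 2 complete synodic months (2 × 29.530 = 59.06 d) plus 27.24 d.
The Moon has covered 27.24/29.530 of its cycle, so θ ≈ 360° × 27.24/29.530 = 332.1°.
Illuminated fraction = (1 − cos 332.1°)/2 = (1 − 0.884)/2 ≈ 0.058, so 6%.

6%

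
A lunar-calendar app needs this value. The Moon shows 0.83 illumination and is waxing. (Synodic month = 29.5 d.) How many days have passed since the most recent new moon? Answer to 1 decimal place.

From f = (1 − cos θ)/2: cos θ = 1 − 2×0.83 = -0.660; arccos → 131.3°.
Before full moon the principal value applies: θ = 131.3°.
At 360°/29.5 d per day, 131.3° corresponds to 10.76 days.

10.8 days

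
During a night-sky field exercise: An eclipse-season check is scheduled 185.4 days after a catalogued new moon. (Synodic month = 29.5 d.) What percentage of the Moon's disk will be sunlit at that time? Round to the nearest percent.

61%

185.4 d spans 6 complete synodic months (6 × 29.5 = 177.00 d) plus 8.40 d.
Phase angle: θ = 360°·(8.40 d)/(29.5 d) = 102.5°.
Illuminated fraction = (1 − cos 102.5°)/2 = (1 − (-0.217))/2 ≈ 0.608, so 61%.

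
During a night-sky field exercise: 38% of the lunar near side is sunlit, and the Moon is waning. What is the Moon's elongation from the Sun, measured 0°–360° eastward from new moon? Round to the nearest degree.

284°

cos θ = 1 − 2f = 0.240, giving a principal value of 76.1°.
Since the Moon is past full (waning), take the reflex angle: θ = 360° − 76.1° = 283.9°.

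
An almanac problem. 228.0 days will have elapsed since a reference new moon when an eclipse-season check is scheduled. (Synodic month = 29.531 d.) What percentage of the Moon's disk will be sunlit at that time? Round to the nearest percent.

Reduce mod P: 228.0 − 7×29.531 = 21.28 d into the current lunation.
Elongation θ = 360° × 21.28/29.531 ≈ 259.5°.
cos 259.5° = (-0.183), so f = (1 − (-0.183))/2 = 0.592, so 59%.

59%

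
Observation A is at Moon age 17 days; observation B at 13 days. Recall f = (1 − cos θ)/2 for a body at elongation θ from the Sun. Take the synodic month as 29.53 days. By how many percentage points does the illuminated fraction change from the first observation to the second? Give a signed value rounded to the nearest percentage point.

First observation: θ = 360°·17/29.53 = 207.2°, so f = 0.945.
Second observation: θ = 158.5°, f = 0.965.
Δf = 0.965 − 0.945 = +0.021, i.e. +2 pp.

+2 percentage points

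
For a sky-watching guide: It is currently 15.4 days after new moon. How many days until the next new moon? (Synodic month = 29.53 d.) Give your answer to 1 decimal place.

One full lunation from the last new moon is 29.53 d; remaining = 29.53 − 15.4 = 14.130 d.

14.1 days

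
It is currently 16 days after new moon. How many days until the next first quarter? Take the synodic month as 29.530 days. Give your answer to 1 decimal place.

20.9 days

First quarter occurs at elongation 90°, i.e. at age 29.530 × 90/360 = 7.383 d.
Already past this cycle's first quarter; the next is at 7.383 + 29.530 = 36.913 d, so 36.913 − 16 = 20.913 days.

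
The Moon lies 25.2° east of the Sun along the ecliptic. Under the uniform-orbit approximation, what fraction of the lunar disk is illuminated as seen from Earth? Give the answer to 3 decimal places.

0.048

f = (1 − cos 25.2°)/2 = (1 − 0.905)/2 ≈ 0.048.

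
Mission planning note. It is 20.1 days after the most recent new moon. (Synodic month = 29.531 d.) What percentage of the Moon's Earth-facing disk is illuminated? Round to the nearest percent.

71%

Phase angle: θ = 360°·(20.1 d)/(29.531 d) = 245.0°.
cos 245.0° = (-0.422), so f = (1 − (-0.422))/2 = 0.711, so 71%.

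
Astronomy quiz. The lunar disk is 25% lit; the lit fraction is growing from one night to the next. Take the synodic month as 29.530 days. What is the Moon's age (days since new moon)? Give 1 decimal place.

From f = (1 − cos θ)/2: cos θ = 1 − 2×0.25 = 0.500; arccos → 60.0°.
Waxing ⇒ before full, so θ = 60.0°.
That fraction of the synodic month is 60.0/360 × 29.530 d ≈ 4.92 d.

4.9 days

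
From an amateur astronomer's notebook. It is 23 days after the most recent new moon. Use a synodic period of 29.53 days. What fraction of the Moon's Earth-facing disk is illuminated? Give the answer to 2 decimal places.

The Moon has covered 23/29.53 of its cycle, so θ ≈ 360° × 23/29.53 = 280.4°.
cos 280.4° = 0.180, so f = (1 − 0.180)/2 = 0.410.

0.41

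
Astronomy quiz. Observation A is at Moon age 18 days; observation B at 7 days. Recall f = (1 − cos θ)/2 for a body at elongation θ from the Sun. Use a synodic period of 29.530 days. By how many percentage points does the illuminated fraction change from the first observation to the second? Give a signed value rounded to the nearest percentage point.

-43 percentage points

θ₁ = 360° × 18/29.530 = 219.4°, f₁ = (1 − cos θ₁)/2 = 0.886.
θ₂ = 360° × 7/29.530 = 85.3°, f₂ = (1 − cos θ₂)/2 = 0.459.
Change = f₂ − f₁ = -0.427 → -43 percentage points.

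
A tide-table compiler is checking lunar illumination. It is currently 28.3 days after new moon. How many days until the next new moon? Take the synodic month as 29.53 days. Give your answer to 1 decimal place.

1.2 days

One full lunation from the last new moon is 29.53 d; remaining = 29.53 − 28.3 = 1.230 d.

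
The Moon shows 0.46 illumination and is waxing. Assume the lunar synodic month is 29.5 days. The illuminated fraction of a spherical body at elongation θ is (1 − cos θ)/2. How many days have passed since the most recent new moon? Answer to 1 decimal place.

7.0 days

From f = (1 − cos θ)/2: cos θ = 1 − 2×0.46 = 0.080; arccos → 85.4°.
Waxing ⇒ before full, so θ = 85.4°.
Age = 29.5 × 85.4°/360° ≈ 7.00 days.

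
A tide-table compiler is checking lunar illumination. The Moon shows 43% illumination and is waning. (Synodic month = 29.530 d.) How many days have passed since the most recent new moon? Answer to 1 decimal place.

cos θ = 1 − 2f = 0.140, giving a principal value of 82.0°.
Since the Moon is past full (waning), take the reflex angle: θ = 360° − 82.0° = 278.0°.
Age = 29.530 × 278.0°/360° ≈ 22.81 days.

22.8 days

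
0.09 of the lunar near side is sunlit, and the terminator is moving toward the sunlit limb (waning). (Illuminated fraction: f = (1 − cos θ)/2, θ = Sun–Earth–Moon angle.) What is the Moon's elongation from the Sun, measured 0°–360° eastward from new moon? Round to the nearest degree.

325°

cos θ = 1 − 2f = 0.820, giving a principal value of 34.9°.
A waning Moon lies in 180°–360°, so θ = 360° − 34.9° = 325.1°.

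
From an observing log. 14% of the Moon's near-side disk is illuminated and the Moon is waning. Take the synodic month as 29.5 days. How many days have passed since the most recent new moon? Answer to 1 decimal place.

Invert f = (1 − cos θ)/2 to get cos θ = 1 − 2(0.14) = 0.720, hence θ₀ = arccos 0.720 = 43.9°.
Since the Moon is past full (waning), take the reflex angle: θ = 360° − 43.9° = 316.1°.
At 360°/29.5 d per day, 316.1° corresponds to 25.90 days.

25.9 days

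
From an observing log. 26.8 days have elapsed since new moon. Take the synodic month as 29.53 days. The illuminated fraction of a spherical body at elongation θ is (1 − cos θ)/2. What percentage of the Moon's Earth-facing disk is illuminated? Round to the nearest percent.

Elongation θ = 360° × 26.8/29.53 ≈ 326.7°.
cos 326.7° = 0.836, so f = (1 − 0.836)/2 = 0.082, so 8%.

8%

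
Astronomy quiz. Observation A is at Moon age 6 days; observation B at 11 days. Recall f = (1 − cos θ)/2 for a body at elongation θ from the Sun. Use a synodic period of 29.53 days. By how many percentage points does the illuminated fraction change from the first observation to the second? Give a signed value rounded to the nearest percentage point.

First observation: θ = 360°·6/29.53 = 73.1°, so f = 0.355.
Second observation: θ = 134.1°, f = 0.848.
Δf = 0.848 − 0.355 = +0.493, i.e. +49 pp.

+49 pp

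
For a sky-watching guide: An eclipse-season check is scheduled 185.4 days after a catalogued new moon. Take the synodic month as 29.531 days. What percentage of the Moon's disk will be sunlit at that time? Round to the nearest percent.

59%

Reduce mod P: 185.4 − 6×29.531 = 8.21 d into the current lunation.
Elongation θ = 360° × 8.21/29.531 ≈ 100.1°.
cos 100.1° = (-0.176), so f = (1 − (-0.176))/2 = 0.588, so 59%.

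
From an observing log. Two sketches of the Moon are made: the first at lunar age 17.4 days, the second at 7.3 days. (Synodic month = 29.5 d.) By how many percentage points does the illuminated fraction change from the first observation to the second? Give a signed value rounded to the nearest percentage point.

-43 pp

θ₁ = 360° × 17.4/29.5 = 212.3°, f₁ = (1 − cos θ₁)/2 = 0.922.
θ₂ = 360° × 7.3/29.5 = 89.1°, f₂ = (1 − cos θ₂)/2 = 0.492.
Change = f₂ − f₁ = -0.430 → -43 percentage points.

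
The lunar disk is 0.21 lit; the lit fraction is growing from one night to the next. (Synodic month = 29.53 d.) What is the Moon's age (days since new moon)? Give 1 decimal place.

Invert f = (1 − cos θ)/2 to get cos θ = 1 − 2(0.21) = 0.580, hence θ₀ = arccos 0.580 = 54.5°.
Waxing ⇒ before full, so θ = 54.5°.
Age = 29.53 × 54.5°/360° ≈ 4.47 days.

4.5 days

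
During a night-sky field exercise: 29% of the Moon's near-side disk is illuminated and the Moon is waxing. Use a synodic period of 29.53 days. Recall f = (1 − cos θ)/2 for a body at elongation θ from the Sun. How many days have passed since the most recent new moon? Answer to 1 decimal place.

From f = (1 − cos θ)/2: cos θ = 1 − 2×0.29 = 0.420; arccos → 65.2°.
Waxing ⇒ before full, so θ = 65.2°.
That fraction of the synodic month is 65.2/360 × 29.53 d ≈ 5.35 d.

5.3 days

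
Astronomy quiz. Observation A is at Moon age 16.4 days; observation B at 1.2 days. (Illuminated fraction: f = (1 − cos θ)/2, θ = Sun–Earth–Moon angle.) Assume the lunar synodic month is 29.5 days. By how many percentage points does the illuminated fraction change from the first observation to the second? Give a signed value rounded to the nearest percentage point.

-95 pp

θ₁ = 360° × 16.4/29.5 = 200.1°, f₁ = (1 − cos θ₁)/2 = 0.969.
θ₂ = 360° × 1.2/29.5 = 14.6°, f₂ = (1 − cos θ₂)/2 = 0.016.
Change = f₂ − f₁ = -0.953 → -95 percentage points.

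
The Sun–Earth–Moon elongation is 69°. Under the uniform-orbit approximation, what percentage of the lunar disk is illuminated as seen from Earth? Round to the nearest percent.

32%

cos 69° = 0.358, so f = (1 − 0.358)/2 = 0.321, i.e. 32%.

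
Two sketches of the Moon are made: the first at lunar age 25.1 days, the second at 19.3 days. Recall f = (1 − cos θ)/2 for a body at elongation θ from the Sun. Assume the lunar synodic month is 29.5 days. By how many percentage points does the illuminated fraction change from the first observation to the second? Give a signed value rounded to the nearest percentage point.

+58 percentage points

θ₁ = 360° × 25.1/29.5 = 306.3°, f₁ = (1 − cos θ₁)/2 = 0.204.
θ₂ = 360° × 19.3/29.5 = 235.5°, f₂ = (1 − cos θ₂)/2 = 0.783.
Change = f₂ − f₁ = +0.579 → +58 percentage points.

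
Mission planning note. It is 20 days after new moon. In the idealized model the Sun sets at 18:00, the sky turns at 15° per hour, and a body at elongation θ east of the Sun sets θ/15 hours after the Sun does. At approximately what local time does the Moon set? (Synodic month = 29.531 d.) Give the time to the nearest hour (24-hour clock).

10:00

Phase angle: θ = 360°·(20 d)/(29.531 d) = 243.8°.
Delay after the Sun = 243.8° / (15°/h) ≈ 16.25 h.
18:00 + 16.25 h ≈ 10:15 → 10:00 to the nearest hour.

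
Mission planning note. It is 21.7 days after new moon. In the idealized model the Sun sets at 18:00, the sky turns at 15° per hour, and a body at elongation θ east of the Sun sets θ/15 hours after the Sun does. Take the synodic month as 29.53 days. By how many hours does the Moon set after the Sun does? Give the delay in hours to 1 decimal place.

Elongation θ = 360° × 21.7/29.53 ≈ 264.5°.
At 15° of sky rotation per hour, 264.5° corresponds to a 17.64 h lag.
So the Moon sets 17.64 h after the Sun.

17.6 h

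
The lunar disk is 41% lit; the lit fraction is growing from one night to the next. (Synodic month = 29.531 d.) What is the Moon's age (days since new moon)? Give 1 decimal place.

cos θ = 1 − 2f = 0.180, giving a principal value of 79.6°.
Waxing ⇒ before full, so θ = 79.6°.
Age = 29.531 × 79.6°/360° ≈ 6.53 days.

6.5 days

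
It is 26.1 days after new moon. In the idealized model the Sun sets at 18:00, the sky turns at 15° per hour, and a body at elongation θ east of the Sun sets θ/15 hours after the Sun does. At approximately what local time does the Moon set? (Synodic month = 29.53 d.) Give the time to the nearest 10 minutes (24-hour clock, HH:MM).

Phase angle: θ = 360°·(26.1 d)/(29.53 d) = 318.2°.
The Moon trails the Sun by θ/15 = 318.2/15 ≈ 21.21 hours.
18:00 + 21.212 h ≈ 15:13 → 15:10 to the nearest ten minutes.

15:10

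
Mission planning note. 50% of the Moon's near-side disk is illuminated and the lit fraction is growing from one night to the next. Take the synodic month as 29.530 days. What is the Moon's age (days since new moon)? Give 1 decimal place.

7.4 days

From f = (1 − cos θ)/2: cos θ = 1 − 2×0.50 = 0.000; arccos → 90.0°.
Waxing ⇒ before full, so θ = 90.0°.
At 360°/29.530 d per day, 90.0° corresponds to 7.38 days.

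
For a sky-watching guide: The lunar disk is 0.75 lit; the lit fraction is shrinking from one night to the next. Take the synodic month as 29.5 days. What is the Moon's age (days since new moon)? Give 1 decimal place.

19.7 days

cos θ = 1 − 2f = -0.500, giving a principal value of 120.0°.
Waning ⇒ past full, so θ = 360° − 120.0° = 240.0°.
At 360°/29.5 d per day, 240.0° corresponds to 19.67 days.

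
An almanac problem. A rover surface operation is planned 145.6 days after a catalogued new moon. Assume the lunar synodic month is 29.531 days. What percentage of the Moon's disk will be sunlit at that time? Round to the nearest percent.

5%

145.6 d spans 4 complete synodic months (4 × 29.531 = 118.12 d) plus 27.48 d.
Elongation θ = 360° × 27.48/29.531 ≈ 334.9°.
cos 334.9° = 0.906, so f = (1 − 0.906)/2 = 0.047, so 5%.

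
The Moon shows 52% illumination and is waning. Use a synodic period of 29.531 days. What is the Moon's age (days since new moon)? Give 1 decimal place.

Invert f = (1 − cos θ)/2 to get cos θ = 1 − 2(0.52) = -0.040, hence θ₀ = arccos -0.040 = 92.3°.
A waning Moon lies in 180°–360°, so θ = 360° − 92.3° = 267.7°.
That fraction of the synodic month is 267.7/360 × 29.531 d ≈ 21.96 d.

22.0 days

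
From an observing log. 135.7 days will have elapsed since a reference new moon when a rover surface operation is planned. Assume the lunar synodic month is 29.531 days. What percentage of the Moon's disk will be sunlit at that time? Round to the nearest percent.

91%

135.7/29.531 = 4.595 lunations, so 4 complete cycles and 17.58 d into the next.
Elongation θ = 360° × 17.58/29.531 ≈ 214.3°.
With cos θ = (-0.826), the lit fraction is (1 − (-0.826))/2 ≈ 0.913, so 91%.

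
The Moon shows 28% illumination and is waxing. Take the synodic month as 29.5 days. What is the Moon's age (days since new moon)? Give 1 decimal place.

From f = (1 − cos θ)/2: cos θ = 1 − 2×0.28 = 0.440; arccos → 63.9°.
Before full moon the principal value applies: θ = 63.9°.
At 360°/29.5 d per day, 63.9° corresponds to 5.24 days.

5.2 days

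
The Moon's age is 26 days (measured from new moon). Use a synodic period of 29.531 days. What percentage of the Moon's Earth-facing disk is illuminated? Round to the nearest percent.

The Moon has covered 26/29.531 of its cycle, so θ ≈ 360° × 26/29.531 = 317.0°.
cos 317.0° = 0.731, so f = (1 − 0.731)/2 = 0.135, so 13%.

13%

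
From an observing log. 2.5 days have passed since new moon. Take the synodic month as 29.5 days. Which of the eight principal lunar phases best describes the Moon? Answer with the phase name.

waxing crescent

At 2.5/29.5 of the cycle, θ ≈ 31° — the waxing crescent range.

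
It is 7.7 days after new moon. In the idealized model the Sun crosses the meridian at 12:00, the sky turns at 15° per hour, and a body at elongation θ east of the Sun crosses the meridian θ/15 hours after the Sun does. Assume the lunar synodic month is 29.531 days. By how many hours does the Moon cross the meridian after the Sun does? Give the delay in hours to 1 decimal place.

The Moon has covered 7.7/29.531 of its cycle, so θ ≈ 360° × 7.7/29.531 = 93.9°.
Delay after the Sun = 93.9° / (15°/h) ≈ 6.26 h.
So the Moon crosses the meridian 6.26 h after the Sun.

6.3 h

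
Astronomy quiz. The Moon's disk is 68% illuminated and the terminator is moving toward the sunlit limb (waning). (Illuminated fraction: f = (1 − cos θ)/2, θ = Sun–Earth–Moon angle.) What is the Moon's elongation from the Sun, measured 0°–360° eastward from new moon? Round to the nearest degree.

Invert f = (1 − cos θ)/2 to get cos θ = 1 − 2(0.68) = -0.360, hence θ₀ = arccos -0.360 = 111.1°.
A waning Moon lies in 180°–360°, so θ = 360° − 111.1° = 248.9°.

249°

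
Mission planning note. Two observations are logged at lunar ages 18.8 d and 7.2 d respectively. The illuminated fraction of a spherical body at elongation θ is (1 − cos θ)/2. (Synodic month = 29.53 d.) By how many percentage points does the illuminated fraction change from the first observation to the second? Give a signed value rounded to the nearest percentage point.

θ₁ = 360° × 18.8/29.53 = 229.2°, f₁ = (1 − cos θ₁)/2 = 0.827.
θ₂ = 360° × 7.2/29.53 = 87.8°, f₂ = (1 − cos θ₂)/2 = 0.481.
Change = f₂ − f₁ = -0.346 → -35 percentage points.

-35 pp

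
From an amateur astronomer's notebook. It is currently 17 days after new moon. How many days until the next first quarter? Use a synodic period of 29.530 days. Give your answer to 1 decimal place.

19.9 days

First quarter occurs at elongation 90°, i.e. at age 29.530 × 90/360 = 7.383 d.
Already past this cycle's first quarter; the next is at 7.383 + 29.530 = 36.913 d, so 36.913 − 17 = 19.913 days.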